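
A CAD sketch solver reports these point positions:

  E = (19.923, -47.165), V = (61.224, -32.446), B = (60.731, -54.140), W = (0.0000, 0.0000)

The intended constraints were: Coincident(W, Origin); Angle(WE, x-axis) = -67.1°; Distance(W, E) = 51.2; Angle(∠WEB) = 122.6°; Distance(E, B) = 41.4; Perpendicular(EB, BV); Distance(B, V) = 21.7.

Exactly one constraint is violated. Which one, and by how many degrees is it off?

Perpendicular(EB, BV) — off by 8.40°.

W = (0.00, 0.00) ✓; WE at -67.10° ✓; |WE| = 51.20 ✓; ∠WEB = 122.6° ✓; |EB| = 41.40 ✓; ∠(EB, BV) = 98.40° ✗; |BV| = 21.70 ✓.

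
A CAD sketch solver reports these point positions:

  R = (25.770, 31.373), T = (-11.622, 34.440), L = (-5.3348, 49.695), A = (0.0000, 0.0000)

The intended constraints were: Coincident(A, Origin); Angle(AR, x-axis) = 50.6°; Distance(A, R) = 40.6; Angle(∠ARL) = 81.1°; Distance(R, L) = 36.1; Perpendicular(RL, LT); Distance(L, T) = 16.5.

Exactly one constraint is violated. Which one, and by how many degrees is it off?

Perpendicular(RL, LT) — off by 8.10°.

A = (0.00, 0.00) ✓; AR at 50.60° ✓; |AR| = 40.60 ✓; ∠ARL = 81.10° ✓; |RL| = 36.10 ✓; ∠(RL, LT) = 98.10° ✗; |LT| = 16.50 ✓.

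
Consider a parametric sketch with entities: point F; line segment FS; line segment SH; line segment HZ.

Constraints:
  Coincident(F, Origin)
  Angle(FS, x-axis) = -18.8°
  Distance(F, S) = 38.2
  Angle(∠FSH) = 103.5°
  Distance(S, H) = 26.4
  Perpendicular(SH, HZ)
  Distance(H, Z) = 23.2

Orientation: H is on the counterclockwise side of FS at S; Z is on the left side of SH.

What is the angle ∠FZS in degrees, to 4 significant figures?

62.85°

∠FSH = 103.5°, so SH runs at -18.8° + (180° − 103.5°) = 57.70° from the x-axis; with |SH| = 26.4, H = S + 26.4·(cos 57.70°, sin 57.70°) = (50.27, 10.00). SH ⟂ HZ; with |HZ| = 23.2 on the left of SH, Z = H + 23.2·(-0.8453, 0.5344) = (30.66, 22.40). Then cos ∠FZS = ZF·ZS / (|ZF||ZS|), giving 62.85°.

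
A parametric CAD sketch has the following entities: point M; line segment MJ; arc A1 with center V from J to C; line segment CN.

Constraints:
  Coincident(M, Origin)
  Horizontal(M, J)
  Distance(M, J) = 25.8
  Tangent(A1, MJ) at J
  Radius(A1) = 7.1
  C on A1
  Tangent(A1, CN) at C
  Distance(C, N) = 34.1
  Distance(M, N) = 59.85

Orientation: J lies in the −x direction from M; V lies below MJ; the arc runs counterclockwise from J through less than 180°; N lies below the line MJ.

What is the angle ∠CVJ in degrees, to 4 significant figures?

54.70°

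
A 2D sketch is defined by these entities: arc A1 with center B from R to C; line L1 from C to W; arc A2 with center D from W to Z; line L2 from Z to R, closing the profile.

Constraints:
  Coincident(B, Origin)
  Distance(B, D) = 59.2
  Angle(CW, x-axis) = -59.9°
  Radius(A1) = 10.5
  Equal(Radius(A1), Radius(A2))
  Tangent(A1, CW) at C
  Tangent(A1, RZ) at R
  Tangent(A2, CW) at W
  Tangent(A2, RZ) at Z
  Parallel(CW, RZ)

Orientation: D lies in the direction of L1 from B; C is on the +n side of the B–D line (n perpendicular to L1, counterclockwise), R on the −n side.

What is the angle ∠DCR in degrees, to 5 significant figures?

79.942°

The slot axis is L1's direction at -59.9°, so u = (cos -59.9°, sin -59.9°) = (0.50151, -0.86515) and n = (−sin -59.9°, cos -59.9°) = (0.86515, 0.50151). B is at the origin and D lies 59.2 along u from B, so D = 59.2·u = (29.689, -51.217). Tangency of A1 to both parallel lines with radius 10.5 puts C and R at B ± 10.5·n: C = (9.0841, 5.2659), R = (-9.0841, -5.2659). Then cos ∠DCR = CD·CR / (|CD||CR|), giving 79.942°.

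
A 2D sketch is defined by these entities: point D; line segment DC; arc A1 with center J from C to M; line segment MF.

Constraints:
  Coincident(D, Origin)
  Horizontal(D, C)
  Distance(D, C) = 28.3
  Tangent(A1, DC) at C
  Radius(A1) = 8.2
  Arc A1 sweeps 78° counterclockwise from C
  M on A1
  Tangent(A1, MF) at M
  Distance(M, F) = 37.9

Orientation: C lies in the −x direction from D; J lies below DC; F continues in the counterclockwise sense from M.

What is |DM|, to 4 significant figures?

36.90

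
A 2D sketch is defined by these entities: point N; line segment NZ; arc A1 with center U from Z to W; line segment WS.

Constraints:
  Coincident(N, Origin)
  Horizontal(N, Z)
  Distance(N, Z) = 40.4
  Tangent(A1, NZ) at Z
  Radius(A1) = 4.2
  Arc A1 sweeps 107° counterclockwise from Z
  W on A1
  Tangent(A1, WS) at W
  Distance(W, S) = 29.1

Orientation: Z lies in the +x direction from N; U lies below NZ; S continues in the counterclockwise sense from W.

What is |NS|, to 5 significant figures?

55.868

N is at the origin; NZ is horizontal with |NZ| = 40.4 and Z on the +x side, so Z = (40.400, 0.0000). Since A1 is tangent to NZ there, UZ ⟂ NZ, so U = Z + (0, -4.2) = (40.400, -4.2000). On A1, Z sits at bearing 90° from U; a 107° counterclockwise sweep puts W at bearing 197°, so W = U + 4.2·(cos 197°, sin 197°) = (36.384, -5.4280). Tangency of A1 to WS means the radius UW is perpendicular to WS, so WS runs along (−sin 197°, cos 197°); with |WS| = 29.1, S = (44.892, -33.256). Then |NS| = |S − N| = 55.868.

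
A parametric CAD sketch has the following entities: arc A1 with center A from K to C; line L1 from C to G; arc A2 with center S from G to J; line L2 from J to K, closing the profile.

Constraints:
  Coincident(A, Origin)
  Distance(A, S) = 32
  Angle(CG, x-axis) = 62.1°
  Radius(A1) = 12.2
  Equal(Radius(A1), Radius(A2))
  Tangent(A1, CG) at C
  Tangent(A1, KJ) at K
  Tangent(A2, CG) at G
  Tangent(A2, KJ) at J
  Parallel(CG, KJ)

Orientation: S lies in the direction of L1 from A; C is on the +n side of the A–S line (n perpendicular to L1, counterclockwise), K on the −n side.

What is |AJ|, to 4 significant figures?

34.25

Tangency of A1 to both parallel lines with radius 12.2 puts C and K at A ± 12.2·n: C = (-10.78, 5.709), K = (10.78, -5.709). Equal radii place G and J the same way about S: G = S + 12.2·n = (4.192, 33.99), J = S − 12.2·n = (25.76, 22.57). Then |AJ| = |J − A| = 34.25.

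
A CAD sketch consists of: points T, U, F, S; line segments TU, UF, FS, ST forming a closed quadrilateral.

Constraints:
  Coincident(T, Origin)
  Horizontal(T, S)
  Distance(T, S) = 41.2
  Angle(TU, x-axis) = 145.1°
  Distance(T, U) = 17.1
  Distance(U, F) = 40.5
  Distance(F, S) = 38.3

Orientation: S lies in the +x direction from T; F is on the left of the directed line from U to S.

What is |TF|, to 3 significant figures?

37.6

T is at the origin; TS is horizontal with |TS| = 41.2 and S in +x, so S = (41.2, 0). TU runs at 145.1° with |TU| = 17.1, so U = (-14.0, 9.78). F is determined by |UF| = 40.5 and |FS| = 38.3 together: it lies at the intersection of circle(U, 40.5) and circle(S, 38.3). With |US| = 56.1, the foot of the radical line on US is 29.6 from U and the perpendicular offset is √(40.5² − 29.6²) = 27.7. Taking the left-of-US solution: F = (19.9, 31.9).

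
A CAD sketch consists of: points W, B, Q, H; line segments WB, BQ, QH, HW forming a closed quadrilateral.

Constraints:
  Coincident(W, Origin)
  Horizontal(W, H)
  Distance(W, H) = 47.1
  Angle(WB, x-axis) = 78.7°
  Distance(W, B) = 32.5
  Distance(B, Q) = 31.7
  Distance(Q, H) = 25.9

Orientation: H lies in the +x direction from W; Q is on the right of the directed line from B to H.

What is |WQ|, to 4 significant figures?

21.89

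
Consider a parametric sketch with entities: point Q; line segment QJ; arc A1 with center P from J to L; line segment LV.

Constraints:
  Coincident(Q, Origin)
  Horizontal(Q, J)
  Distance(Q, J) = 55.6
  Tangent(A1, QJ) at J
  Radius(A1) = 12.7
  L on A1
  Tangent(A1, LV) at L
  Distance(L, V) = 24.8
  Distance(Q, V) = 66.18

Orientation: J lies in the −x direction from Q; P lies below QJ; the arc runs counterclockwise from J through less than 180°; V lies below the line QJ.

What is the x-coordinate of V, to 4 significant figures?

-52.43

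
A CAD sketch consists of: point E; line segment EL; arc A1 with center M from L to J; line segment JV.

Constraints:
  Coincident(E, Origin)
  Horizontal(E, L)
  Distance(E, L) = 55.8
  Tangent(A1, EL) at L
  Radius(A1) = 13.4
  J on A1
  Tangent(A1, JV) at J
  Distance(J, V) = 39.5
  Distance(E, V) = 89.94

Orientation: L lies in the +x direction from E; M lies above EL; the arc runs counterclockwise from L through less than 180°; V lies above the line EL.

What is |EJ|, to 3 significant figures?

70.1

E is at the origin; E and L share the same y with |EL| = 55.8 and L on the +x side, so L = (55.8, 0.00). The tangent condition forces ML to be normal to EL, so M = L + (0, 13.4) = (55.8, 13.4). Since MJ ⟂ JV (tangency), |MV| = √(13.4² + 39.5²) = 41.7 regardless of where J sits on A1. So V lies on both circle(E, 89.94) and circle(M, 41.7); the above-EL intersection is V = (74.2, 50.8). J is the foot of the tangent from V: J = (69.1, 11.7).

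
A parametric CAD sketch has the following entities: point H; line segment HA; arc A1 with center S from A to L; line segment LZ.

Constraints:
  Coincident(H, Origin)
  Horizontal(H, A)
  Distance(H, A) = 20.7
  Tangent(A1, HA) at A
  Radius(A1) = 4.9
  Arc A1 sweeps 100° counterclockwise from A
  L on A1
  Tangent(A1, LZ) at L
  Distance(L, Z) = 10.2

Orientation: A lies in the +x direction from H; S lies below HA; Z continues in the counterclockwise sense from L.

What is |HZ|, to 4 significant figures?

23.68

H is at the origin; HA is horizontal with |HA| = 20.7 and A on the +x side, so A = (20.70, 0.000). The tangent condition forces SA to be normal to HA, so S = A + (0, -4.9) = (20.70, -4.900). On A1, A sits at bearing 90° from S; a 100° counterclockwise sweep puts L at bearing 190°, so L = S + 4.9·(cos 190°, sin 190°) = (15.87, -5.751). Tangency of A1 to LZ means the radius SL is perpendicular to LZ, so LZ runs along (−sin 190°, cos 190°); with |LZ| = 10.2, Z = (17.65, -15.80). Then |HZ| = |Z − H| = 23.68.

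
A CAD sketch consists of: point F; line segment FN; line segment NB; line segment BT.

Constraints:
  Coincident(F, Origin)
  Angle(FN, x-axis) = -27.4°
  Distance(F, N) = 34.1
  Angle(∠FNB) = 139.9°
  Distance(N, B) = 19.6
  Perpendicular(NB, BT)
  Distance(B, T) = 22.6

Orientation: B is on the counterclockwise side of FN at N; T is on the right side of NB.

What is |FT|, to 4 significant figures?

63.82

∠FNB = 139.9°, so NB runs at -27.4° + (180° − 139.9°) = 12.70° from the x-axis; with |NB| = 19.6, B = N + 19.6·(cos 12.70°, sin 12.70°) = (49.39, -11.38). NB ⟂ BT; with |BT| = 22.6 on the right of NB, T = B + 22.6·(0.2198, -0.9755) = (54.36, -33.43). Then |FT| = |T − F| = 63.82.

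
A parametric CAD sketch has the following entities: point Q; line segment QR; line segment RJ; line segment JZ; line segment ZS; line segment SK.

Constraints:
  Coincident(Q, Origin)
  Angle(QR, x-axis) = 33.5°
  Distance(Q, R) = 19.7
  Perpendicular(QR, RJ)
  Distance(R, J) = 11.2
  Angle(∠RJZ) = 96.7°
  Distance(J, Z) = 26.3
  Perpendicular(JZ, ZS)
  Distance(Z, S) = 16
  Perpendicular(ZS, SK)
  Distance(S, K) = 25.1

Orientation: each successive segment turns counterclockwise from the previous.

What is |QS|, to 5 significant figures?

8.4444

Q is at the origin; QR runs at 33.5° with length 19.7, so R = (16.428, 10.873). The perpendicularity gives RJ at right angles to QR, so RJ runs at 123.50°; with |RJ| = 11.2, J = (10.246, 20.213). ∠RJZ = 96.7° gives JZ at -153.20° from the x-axis; with |JZ| = 26.3, Z = (-13.229, 8.3546). The perpendicularity gives ZS at right angles to JZ, so ZS runs at -63.200°; with |ZS| = 16.0, S = (-6.0151, -5.9268). Then |QS| = |S − Q| = 8.4444.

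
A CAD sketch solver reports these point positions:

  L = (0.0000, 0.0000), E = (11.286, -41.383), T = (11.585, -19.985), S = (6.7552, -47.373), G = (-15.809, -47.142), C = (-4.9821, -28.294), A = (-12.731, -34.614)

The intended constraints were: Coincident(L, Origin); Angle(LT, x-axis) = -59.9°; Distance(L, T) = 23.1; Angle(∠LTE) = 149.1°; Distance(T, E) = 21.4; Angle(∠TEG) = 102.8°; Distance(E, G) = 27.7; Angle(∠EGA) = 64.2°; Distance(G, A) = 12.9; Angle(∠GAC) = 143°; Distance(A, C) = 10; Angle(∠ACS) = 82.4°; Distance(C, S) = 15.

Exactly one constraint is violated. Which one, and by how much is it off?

Distance(C, S) = 15 — off by 7.40.

L = (0.00, 0.00) ✓; LT at -59.90° ✓; |LT| = 23.10 ✓; ∠LTE = 149.1° ✓; |TE| = 21.40 ✓; ∠TEG = 102.8° ✓; |EG| = 27.70 ✓; ∠EGA = 64.20° ✓; |GA| = 12.90 ✓; ∠GAC = 143.0° ✓; |AC| = 9.999 ✓; ∠ACS = 82.40° ✓; |CS| = 22.40 ✗.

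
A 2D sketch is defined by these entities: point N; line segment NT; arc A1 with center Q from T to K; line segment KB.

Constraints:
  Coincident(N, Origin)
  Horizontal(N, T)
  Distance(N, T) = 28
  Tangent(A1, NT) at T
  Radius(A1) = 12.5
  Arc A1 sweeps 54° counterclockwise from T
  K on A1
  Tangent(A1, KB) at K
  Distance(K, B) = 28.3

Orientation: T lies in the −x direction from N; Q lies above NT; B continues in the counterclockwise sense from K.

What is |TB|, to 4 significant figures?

38.76

On A1, T sits at bearing -90° from Q; a 54° counterclockwise sweep puts K at bearing -36°, so K = Q + 12.5·(cos -36°, sin -36°) = (-17.89, 5.153). Tangency of A1 to KB means the radius QK is perpendicular to KB, so KB runs along (−sin -36°, cos -36°); with |KB| = 28.3, B = (-1.253, 28.05). Then |TB| = |B − T| = 38.76.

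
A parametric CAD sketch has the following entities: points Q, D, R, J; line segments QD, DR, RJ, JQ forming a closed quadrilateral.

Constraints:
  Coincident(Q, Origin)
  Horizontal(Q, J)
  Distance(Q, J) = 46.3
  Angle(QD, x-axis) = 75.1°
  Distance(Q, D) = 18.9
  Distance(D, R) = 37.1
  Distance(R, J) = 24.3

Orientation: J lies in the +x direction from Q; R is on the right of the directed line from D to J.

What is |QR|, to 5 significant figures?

28.427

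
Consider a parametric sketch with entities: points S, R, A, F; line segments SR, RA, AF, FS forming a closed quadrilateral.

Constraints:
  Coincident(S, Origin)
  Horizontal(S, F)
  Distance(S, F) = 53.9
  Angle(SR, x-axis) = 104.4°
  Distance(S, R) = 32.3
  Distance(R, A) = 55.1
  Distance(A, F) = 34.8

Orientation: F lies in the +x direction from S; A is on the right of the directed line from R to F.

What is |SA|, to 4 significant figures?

26.74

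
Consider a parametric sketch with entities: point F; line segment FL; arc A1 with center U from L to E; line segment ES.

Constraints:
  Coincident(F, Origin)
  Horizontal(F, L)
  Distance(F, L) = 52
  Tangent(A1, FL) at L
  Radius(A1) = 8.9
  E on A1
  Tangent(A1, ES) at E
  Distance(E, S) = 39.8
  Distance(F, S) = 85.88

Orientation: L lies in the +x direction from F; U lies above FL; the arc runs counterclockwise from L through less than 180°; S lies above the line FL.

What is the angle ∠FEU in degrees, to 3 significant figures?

26.0°

Checks: |UE| = 8.900 ✓; ∠(UE, ES) = 90.00° ✓; |ES| = 39.80 ✓; |FS| = 85.88 ✓.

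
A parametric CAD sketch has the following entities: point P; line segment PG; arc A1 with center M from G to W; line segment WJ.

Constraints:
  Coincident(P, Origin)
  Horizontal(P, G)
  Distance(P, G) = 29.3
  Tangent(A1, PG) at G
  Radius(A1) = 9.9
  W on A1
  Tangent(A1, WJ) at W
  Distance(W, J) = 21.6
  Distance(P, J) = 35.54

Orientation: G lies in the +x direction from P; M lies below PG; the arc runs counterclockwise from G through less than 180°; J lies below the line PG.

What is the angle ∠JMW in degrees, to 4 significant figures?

65.38°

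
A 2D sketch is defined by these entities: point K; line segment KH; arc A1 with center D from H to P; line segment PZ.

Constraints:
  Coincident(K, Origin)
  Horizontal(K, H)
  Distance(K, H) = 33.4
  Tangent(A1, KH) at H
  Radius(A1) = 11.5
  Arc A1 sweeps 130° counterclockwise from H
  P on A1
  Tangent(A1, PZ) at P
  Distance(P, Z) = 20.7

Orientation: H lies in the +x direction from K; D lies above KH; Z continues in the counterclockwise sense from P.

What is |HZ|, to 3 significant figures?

35.0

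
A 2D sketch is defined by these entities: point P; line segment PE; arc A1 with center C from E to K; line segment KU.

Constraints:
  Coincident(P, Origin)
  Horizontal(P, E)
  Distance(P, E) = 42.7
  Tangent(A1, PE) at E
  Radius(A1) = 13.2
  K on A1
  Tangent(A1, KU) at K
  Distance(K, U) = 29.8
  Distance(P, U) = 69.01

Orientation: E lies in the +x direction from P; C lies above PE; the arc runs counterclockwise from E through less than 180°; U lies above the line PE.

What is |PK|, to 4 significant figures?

57.68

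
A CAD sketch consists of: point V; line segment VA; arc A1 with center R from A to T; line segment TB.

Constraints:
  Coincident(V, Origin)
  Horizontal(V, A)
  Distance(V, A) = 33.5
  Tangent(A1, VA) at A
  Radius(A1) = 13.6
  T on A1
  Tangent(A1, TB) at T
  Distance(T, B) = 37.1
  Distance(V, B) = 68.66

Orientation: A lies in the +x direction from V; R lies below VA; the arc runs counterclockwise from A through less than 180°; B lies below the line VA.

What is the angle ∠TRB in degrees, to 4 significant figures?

69.87°

Checks: ∠(RA, AV) = 90.00° ✓; |RT| = 13.60 ✓; ∠(RT, TB) = 90.00° ✓; |TB| = 37.10 ✓; |VB| = 68.66 ✓.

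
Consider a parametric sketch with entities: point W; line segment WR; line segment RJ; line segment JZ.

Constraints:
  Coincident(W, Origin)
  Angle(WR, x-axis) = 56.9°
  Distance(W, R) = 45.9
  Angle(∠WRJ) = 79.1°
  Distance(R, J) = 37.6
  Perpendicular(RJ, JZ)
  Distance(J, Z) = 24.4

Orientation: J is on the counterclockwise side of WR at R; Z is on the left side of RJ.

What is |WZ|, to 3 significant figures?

35.5

W is at the origin; WR runs at 56.9° with length 45.9, so R = 45.9·(cos 56.9°, sin 56.9°) = (25.1, 38.5). ∠WRJ = 79.1°, so RJ runs at 56.9° + (180° − 79.1°) = 158° from the x-axis; with |RJ| = 37.6, J = R + 37.6·(cos 158°, sin 158°) = (-9.75, 52.7). RJ ⟂ JZ; with |JZ| = 24.4 on the left of RJ, Z = J + 24.4·(-0.378, -0.926) = (-19.0, 30.1). Then |WZ| = |Z − W| = 35.5.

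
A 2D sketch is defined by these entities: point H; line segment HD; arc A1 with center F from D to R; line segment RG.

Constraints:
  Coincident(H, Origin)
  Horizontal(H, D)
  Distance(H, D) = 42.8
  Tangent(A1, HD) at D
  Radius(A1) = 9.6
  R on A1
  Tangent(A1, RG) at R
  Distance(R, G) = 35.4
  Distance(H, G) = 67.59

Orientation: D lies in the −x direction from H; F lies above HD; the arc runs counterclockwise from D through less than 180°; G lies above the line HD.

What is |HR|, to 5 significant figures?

36.899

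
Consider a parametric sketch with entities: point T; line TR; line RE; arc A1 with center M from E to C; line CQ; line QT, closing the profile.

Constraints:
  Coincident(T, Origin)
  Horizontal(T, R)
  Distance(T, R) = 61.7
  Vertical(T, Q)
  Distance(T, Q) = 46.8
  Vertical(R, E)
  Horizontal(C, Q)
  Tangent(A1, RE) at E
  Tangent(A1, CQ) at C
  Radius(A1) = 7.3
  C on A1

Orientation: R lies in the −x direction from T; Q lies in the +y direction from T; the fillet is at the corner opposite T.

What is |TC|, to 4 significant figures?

71.76

The virtual corner opposite T is at (-61.70, 46.80). Tangency of A1 to RE means the radius ME is perpendicular to RE and the tangent condition forces MC to be normal to CQ, with radius 7.3, so the center M sits 7.3 in from both sides at M = (-54.40, 39.50). That places the tangent points at E = (-61.70, 39.50) on RE and C = (-54.40, 46.80) on CQ. Then |TC| = |C − T| = 71.76.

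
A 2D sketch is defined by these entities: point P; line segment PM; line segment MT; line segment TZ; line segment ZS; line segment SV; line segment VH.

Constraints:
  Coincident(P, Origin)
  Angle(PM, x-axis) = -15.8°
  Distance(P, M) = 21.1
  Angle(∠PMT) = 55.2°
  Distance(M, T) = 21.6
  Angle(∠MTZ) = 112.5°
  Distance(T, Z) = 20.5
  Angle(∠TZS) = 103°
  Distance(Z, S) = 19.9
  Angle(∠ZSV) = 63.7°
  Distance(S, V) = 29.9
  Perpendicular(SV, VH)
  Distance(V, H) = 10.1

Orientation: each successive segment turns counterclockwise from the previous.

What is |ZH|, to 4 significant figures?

22.46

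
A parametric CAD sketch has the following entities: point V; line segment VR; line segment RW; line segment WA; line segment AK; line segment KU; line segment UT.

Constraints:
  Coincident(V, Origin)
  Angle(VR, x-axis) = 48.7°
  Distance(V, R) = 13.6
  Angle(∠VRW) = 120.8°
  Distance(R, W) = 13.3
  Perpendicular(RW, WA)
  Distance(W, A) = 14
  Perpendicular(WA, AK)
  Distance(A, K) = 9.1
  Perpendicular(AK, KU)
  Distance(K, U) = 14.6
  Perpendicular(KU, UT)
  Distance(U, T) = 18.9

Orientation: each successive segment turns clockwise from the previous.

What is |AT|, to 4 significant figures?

17.58

V is at the origin; VR runs at 48.7° with length 13.6, so R = (8.976, 10.22). ∠VRW = 120.8° gives RW at -10.50° from the x-axis; with |RW| = 13.3, W = (22.05, 7.793). RW ⟂ WA, so WA runs at -100.5°; with |WA| = 14.0, A = (19.50, -5.972). WA ⟂ AK, so AK runs at 169.5°; with |AK| = 9.1, K = (10.55, -4.314). AK ⟂ KU, so KU runs at 79.50°; with |KU| = 14.6, U = (13.22, 10.04). KU is perpendicular to UT, so UT runs at -10.50°; with |UT| = 18.9, T = (31.80, 6.598). Then |AT| = |T − A| = 17.58.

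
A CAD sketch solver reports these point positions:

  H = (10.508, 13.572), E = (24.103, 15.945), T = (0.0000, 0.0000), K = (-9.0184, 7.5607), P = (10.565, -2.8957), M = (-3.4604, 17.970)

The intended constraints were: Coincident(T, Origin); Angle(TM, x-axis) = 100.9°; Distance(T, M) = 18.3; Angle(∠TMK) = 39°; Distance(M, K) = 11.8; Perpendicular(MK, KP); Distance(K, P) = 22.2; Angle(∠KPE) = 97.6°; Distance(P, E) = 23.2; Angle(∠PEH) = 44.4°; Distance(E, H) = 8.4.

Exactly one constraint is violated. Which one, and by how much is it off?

Distance(E, H) = 8.4 — off by 5.40.

T = (0.00, 0.00) ✓; TM at 100.9° ✓; |TM| = 18.30 ✓; ∠TMK = 39.00° ✓; |MK| = 11.80 ✓; ∠(MK, KP) = 90.00° ✓; |KP| = 22.20 ✓; ∠KPE = 97.60° ✓; |PE| = 23.20 ✓; ∠PEH = 44.40° ✓; |EH| = 13.80 ✗.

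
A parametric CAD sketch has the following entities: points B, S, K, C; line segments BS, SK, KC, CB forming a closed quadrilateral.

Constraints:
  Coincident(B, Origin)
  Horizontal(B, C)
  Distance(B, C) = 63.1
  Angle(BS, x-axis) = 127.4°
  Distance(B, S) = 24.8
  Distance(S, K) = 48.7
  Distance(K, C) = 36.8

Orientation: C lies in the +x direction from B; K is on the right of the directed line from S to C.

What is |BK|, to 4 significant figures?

27.23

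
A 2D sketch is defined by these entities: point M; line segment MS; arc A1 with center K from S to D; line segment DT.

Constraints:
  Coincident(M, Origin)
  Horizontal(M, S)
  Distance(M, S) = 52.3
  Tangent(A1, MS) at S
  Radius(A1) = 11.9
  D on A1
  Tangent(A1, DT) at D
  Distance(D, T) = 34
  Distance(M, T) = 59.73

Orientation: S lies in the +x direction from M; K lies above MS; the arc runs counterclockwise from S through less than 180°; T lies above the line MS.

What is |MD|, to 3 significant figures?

64.4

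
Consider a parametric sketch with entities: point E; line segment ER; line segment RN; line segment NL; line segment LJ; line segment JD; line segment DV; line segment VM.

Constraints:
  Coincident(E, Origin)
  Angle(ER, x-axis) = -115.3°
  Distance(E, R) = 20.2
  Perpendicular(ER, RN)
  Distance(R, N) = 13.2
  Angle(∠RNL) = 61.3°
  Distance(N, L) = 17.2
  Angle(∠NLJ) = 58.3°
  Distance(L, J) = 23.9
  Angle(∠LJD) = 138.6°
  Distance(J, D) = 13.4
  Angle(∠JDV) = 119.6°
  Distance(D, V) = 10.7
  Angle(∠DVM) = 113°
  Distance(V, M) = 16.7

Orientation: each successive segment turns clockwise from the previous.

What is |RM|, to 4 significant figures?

19.42

E is at the origin; ER runs at -115.3° with length 20.2, so R = (-8.633, -18.26). The perpendicularity gives RN at right angles to ER, so RN runs at 154.7°; with |RN| = 13.2, N = (-20.57, -12.62). ∠RNL = 61.3° gives NL at 36.00° from the x-axis; with |NL| = 17.2, L = (-6.651, -2.511). ∠NLJ = 58.3° gives LJ at -85.70° from the x-axis; with |LJ| = 23.9, J = (-4.859, -26.34). ∠LJD = 138.6° gives JD at -127.1° from the x-axis; with |JD| = 13.4, D = (-12.94, -37.03). ∠JDV = 119.6° gives DV at 172.5° from the x-axis; with |DV| = 10.7, V = (-23.55, -35.64). ∠DVM = 113.0° gives VM at 105.5° from the x-axis; with |VM| = 16.7, M = (-28.01, -19.54). Then |RM| = |M − R| = 19.42.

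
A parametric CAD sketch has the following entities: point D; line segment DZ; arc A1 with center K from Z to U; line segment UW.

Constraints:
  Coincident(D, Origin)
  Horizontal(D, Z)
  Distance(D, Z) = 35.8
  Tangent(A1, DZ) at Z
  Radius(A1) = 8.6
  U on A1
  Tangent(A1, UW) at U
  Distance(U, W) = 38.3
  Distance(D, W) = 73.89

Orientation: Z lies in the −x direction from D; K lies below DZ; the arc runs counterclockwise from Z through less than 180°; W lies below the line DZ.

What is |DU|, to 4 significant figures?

42.87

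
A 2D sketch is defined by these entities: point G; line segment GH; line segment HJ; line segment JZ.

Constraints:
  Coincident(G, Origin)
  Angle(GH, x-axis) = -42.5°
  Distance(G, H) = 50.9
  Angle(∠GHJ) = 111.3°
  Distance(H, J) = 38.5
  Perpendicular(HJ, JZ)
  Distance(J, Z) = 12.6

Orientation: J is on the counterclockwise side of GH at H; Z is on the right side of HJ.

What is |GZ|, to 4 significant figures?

82.77

∠GHJ = 111.3°, so HJ runs at -42.5° + (180° − 111.3°) = 26.20° from the x-axis; with |HJ| = 38.5, J = H + 38.5·(cos 26.20°, sin 26.20°) = (72.07, -17.39). HJ ⟂ JZ; with |JZ| = 12.6 on the right of HJ, Z = J + 12.6·(0.4415, -0.8973) = (77.63, -28.70). Then |GZ| = |Z − G| = 82.77.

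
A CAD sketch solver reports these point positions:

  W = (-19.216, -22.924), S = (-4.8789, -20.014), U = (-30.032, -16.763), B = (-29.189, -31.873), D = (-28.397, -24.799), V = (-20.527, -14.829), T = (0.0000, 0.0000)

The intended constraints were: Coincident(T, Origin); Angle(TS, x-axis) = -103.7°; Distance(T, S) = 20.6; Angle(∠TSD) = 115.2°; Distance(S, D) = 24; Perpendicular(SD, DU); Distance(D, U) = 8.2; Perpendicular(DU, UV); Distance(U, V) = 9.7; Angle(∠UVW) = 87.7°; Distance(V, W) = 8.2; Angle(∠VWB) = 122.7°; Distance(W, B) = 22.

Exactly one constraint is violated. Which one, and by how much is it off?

Distance(W, B) = 22 — off by 8.60.

T = (0.00, 0.00) ✓; TS at -103.7° ✓; |TS| = 20.60 ✓; ∠TSD = 115.2° ✓; |SD| = 24.00 ✓; ∠(SD, DU) = 90.00° ✓; |DU| = 8.201 ✓; ∠(DU, UV) = 90.00° ✓; |UV| = 9.700 ✓; ∠UVW = 87.70° ✓; |VW| = 8.200 ✓; ∠VWB = 122.7° ✓; |WB| = 13.40 ✗.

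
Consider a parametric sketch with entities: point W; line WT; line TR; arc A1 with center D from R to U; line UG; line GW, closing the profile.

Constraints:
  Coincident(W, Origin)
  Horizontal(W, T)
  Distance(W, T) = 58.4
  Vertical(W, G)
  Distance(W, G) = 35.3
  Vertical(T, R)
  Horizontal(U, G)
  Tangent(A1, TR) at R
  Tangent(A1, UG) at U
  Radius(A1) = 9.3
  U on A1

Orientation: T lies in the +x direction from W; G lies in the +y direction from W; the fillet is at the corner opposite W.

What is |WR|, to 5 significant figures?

63.926

The virtual corner opposite W is at (58.400, 35.300). Since A1 is tangent to TR there, DR ⟂ TR and tangency of A1 to UG means the radius DU is perpendicular to UG, with radius 9.3, so the center D sits 9.3 in from both sides at D = (49.100, 26.000). That places the tangent points at R = (58.400, 26.000) on TR and U = (49.100, 35.300) on UG. Then |WR| = |R − W| = 63.926.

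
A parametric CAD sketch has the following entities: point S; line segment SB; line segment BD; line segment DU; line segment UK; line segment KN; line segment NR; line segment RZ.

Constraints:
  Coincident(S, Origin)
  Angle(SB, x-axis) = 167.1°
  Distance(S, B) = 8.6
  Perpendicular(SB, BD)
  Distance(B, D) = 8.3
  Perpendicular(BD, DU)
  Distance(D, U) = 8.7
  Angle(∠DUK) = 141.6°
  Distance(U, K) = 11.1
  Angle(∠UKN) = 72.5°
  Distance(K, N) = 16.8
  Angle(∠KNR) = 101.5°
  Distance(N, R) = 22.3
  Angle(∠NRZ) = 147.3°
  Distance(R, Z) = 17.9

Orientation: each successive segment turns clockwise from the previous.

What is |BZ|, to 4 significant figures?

29.95

∠KNR = 101.5° gives NR at 122.7° from the x-axis; with |NR| = 22.3, R = (-18.82, 12.10). ∠NRZ = 147.3° gives RZ at 90.00° from the x-axis; with |RZ| = 17.9, Z = (-18.82, 30.00). Then |BZ| = |Z − B| = 29.95.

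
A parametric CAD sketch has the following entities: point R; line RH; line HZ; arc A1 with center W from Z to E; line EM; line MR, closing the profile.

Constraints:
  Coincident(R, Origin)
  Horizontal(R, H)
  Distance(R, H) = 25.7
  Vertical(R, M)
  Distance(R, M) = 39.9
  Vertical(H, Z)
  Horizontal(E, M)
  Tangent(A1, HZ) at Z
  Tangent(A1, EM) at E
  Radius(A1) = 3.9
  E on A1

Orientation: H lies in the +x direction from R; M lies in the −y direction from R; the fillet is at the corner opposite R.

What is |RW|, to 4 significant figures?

42.09

R is at the origin; R and H share the same y with |RH| = 25.7 and H on the +x side, so H = (25.70, 0.000). R and M share the same x with |RM| = 39.9 and M on the −y side, so M = (0.000, -39.90). The virtual corner opposite R is at (25.70, -39.90). The tangent condition forces WZ to be normal to HZ and tangency of A1 to EM means the radius WE is perpendicular to EM, with radius 3.9, so the center W sits 3.9 in from both sides at W = (21.80, -36.00). Then |RW| = |W − R| = 42.09.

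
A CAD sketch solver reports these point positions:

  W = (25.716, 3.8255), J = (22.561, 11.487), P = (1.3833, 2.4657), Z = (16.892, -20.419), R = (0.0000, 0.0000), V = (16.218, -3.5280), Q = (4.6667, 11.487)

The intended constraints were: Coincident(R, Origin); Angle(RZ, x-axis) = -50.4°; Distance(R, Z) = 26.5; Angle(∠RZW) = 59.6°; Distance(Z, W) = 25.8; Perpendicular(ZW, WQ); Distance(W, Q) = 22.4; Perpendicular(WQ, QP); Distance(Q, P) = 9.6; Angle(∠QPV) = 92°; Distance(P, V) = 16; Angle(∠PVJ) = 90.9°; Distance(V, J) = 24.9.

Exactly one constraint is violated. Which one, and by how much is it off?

Distance(V, J) = 24.9 — off by 8.60.

R = (0.00, 0.00) ✓; RZ at -50.40° ✓; |RZ| = 26.50 ✓; ∠RZW = 59.60° ✓; |ZW| = 25.80 ✓; ∠(ZW, WQ) = 90.00° ✓; |WQ| = 22.40 ✓; ∠(WQ, QP) = 90.00° ✓; |QP| = 9.600 ✓; ∠QPV = 92.00° ✓; |PV| = 16.00 ✓; ∠PVJ = 90.90° ✓; |VJ| = 16.30 ✗.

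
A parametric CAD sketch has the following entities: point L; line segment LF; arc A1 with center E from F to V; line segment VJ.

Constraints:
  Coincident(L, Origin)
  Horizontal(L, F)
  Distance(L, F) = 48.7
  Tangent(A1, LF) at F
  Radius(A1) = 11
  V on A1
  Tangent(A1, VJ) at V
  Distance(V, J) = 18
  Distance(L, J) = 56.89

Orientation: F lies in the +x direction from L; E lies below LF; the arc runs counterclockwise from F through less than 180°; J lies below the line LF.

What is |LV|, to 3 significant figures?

42.0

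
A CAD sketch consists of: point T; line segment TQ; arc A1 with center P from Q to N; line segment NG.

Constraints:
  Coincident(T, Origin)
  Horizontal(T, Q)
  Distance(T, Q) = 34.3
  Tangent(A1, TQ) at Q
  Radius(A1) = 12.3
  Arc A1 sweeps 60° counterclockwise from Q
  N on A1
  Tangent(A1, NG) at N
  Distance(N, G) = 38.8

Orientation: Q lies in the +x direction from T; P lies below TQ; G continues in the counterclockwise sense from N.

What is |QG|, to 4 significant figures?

49.83

T is at the origin; TQ is horizontal with |TQ| = 34.3 and Q on the +x side, so Q = (34.30, 0.000). A1 meets TQ tangentially, so PQ is at right angles to TQ, so P = Q + (0, -12.3) = (34.30, -12.30). On A1, Q sits at bearing 90° from P; a 60° counterclockwise sweep puts N at bearing 150°, so N = P + 12.3·(cos 150°, sin 150°) = (23.65, -6.150). Tangency of A1 to NG means the radius PN is perpendicular to NG, so NG runs along (−sin 150°, cos 150°); with |NG| = 38.8, G = (4.248, -39.75). Then |QG| = |G − Q| = 49.83.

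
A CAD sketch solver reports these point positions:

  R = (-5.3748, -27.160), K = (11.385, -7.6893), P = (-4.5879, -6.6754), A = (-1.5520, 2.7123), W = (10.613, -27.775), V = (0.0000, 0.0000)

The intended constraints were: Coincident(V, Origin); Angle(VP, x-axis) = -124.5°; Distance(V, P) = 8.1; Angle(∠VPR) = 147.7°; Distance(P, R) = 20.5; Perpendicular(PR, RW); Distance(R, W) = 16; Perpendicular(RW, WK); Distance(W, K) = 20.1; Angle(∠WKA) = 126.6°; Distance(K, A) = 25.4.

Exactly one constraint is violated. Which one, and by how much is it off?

Distance(K, A) = 25.4 — off by 8.80.

V = (0.00, 0.00) ✓; VP at -124.5° ✓; |VP| = 8.100 ✓; ∠VPR = 147.7° ✓; |PR| = 20.50 ✓; ∠(PR, RW) = 90.00° ✓; |RW| = 16.00 ✓; ∠(RW, WK) = 90.00° ✓; |WK| = 20.10 ✓; ∠WKA = 126.6° ✓; |KA| = 16.60 ✗.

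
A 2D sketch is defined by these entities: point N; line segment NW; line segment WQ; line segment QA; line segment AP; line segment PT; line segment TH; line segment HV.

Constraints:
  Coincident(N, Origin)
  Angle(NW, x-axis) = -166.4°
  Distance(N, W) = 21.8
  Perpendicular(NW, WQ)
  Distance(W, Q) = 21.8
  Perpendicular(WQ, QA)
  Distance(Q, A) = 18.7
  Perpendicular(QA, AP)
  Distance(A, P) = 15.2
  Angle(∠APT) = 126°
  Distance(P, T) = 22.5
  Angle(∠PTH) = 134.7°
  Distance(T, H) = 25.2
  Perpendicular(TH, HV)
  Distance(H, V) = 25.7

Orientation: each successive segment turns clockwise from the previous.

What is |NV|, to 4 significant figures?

47.81

N is at the origin; NW runs at -166.4° with length 21.8, so W = (-21.19, -5.126). NW is perpendicular to WQ, so WQ runs at 103.6°; with |WQ| = 21.8, Q = (-26.31, 16.06). WQ is perpendicular to QA, so QA runs at 13.60°; with |QA| = 18.7, A = (-8.139, 20.46). QA is perpendicular to AP, so AP runs at -76.40°; with |AP| = 15.2, P = (-4.565, 5.686). ∠APT = 126.0° gives PT at -130.4° from the x-axis; with |PT| = 22.5, T = (-19.15, -11.45). ∠PTH = 134.7° gives TH at -175.7° from the x-axis; with |TH| = 25.2, H = (-44.28, -13.34). The perpendicularity gives HV at right angles to TH, so HV runs at 94.30°; with |HV| = 25.7, V = (-46.20, 12.29). Then |NV| = |V − N| = 47.81.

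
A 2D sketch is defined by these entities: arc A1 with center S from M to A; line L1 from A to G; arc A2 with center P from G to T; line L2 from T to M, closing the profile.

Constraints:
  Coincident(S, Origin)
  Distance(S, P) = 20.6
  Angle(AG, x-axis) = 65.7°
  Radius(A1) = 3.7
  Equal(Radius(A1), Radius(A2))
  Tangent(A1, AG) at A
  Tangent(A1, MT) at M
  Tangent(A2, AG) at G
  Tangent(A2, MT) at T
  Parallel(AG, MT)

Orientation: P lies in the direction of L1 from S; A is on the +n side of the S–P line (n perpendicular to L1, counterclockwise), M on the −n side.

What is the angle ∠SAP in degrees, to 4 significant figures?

79.82°

The slot axis is L1's direction at 65.7°, so u = (cos 65.7°, sin 65.7°) = (0.4115, 0.9114) and n = (−sin 65.7°, cos 65.7°) = (-0.9114, 0.4115). S is at the origin and P lies 20.6 along u from S, so P = 20.6·u = (8.477, 18.77). Tangency of A1 to both parallel lines with radius 3.7 puts A and M at S ± 3.7·n: A = (-3.372, 1.523), M = (3.372, -1.523). Then cos ∠SAP = AS·AP / (|AS||AP|), giving 79.82°.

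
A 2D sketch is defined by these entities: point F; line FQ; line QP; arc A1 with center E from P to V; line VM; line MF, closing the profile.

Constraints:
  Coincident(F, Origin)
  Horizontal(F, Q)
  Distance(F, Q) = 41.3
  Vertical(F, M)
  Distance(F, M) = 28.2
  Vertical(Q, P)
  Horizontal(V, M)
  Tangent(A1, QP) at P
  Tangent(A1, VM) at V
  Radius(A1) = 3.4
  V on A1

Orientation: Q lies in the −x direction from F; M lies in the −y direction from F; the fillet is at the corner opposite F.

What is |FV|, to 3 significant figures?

47.2

F is at the origin; FQ is horizontal with |FQ| = 41.3 and Q on the −x side, so Q = (-41.3, 0.00). FM is vertical with |FM| = 28.2 and M on the −y side, so M = (0.00, -28.2). The virtual corner opposite F is at (-41.3, -28.2). A1 meets QP tangentially, so EP is at right angles to QP and tangency of A1 to VM means the radius EV is perpendicular to VM, with radius 3.4, so the center E sits 3.4 in from both sides at E = (-37.9, -24.8). That places the tangent points at P = (-41.3, -24.8) on QP and V = (-37.9, -28.2) on VM. Then |FV| = |V − F| = 47.2.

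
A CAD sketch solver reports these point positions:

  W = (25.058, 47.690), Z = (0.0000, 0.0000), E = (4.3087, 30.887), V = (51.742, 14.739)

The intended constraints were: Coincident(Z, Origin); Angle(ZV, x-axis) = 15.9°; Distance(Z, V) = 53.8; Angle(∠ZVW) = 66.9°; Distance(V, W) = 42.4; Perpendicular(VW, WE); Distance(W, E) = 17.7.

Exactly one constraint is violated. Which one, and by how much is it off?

Distance(W, E) = 17.7 — off by 9.00.

Z = (0.00, 0.00) ✓; ZV at 15.90° ✓; |ZV| = 53.80 ✓; ∠ZVW = 66.90° ✓; |VW| = 42.40 ✓; ∠(VW, WE) = 90.00° ✓; |WE| = 26.70 ✗.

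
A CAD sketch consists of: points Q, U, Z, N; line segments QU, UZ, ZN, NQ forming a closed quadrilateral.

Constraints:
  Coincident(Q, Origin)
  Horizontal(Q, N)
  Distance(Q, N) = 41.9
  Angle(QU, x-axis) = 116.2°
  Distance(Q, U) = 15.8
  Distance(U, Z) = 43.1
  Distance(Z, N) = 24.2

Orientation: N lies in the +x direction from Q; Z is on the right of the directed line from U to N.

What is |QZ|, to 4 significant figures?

28.67

Checks: |UZ| = 43.10 ✓; |ZN| = 24.20 ✓.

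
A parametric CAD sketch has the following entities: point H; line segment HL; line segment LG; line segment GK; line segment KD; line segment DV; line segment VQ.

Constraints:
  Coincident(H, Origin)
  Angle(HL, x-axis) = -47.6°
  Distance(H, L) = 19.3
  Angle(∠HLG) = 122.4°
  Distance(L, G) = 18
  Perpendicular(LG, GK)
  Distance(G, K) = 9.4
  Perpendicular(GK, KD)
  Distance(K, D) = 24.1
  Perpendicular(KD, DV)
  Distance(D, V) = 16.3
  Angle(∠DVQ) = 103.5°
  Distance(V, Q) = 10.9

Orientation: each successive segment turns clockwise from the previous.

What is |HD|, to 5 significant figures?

8.0956

H is at the origin; HL runs at -47.6° with length 19.3, so L = (13.014, -14.252). ∠HLG = 122.4° gives LG at -105.20° from the x-axis; with |LG| = 18.0, G = (8.2946, -31.622). The perpendicularity gives GK at right angles to LG, so GK runs at 164.80°; with |GK| = 9.4, K = (-0.77652, -29.158). GK is perpendicular to KD, so KD runs at 74.800°; with |KD| = 24.1, D = (5.5422, -5.9010). Then |HD| = |D − H| = 8.0956.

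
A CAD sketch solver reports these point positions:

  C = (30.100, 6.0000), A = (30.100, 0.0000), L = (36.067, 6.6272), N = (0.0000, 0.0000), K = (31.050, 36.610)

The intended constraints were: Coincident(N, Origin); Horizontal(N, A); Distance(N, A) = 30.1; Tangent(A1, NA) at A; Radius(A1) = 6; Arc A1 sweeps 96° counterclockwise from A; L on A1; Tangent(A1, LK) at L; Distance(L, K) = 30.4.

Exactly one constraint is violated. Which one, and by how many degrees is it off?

Tangent(A1, LK) at L — off by 3.50°.

N = (0.00, 0.00) ✓; N.y = 0.00, A.y = 0.00 ✓; |NA| = 30.10 ✓; ∠(CA, AN) = 90.00° ✓; |CA| = 6.000 ✓; bearing(C→L) − bearing(C→A) = 96.00° ✓; |CL| = 6.000 ✓; ∠(CL, LK) = 86.50° ✗; |LK| = 30.40 ✓.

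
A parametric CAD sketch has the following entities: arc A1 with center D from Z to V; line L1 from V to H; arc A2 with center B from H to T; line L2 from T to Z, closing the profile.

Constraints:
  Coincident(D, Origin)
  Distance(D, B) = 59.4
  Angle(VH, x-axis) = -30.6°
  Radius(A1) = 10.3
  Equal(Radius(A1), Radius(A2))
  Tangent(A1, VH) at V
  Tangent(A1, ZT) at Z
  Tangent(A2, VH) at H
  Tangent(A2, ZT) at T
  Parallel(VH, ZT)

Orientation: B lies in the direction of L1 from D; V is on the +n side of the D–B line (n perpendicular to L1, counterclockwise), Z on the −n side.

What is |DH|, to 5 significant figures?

60.286

The slot axis is L1's direction at -30.6°, so u = (cos -30.6°, sin -30.6°) = (0.86074, -0.50904) and n = (−sin -30.6°, cos -30.6°) = (0.50904, 0.86074). D is at the origin and B lies 59.4 along u from D, so B = 59.4·u = (51.128, -30.237). Tangency of A1 to both parallel lines with radius 10.3 puts V and Z at D ± 10.3·n: V = (5.2431, 8.8656), Z = (-5.2431, -8.8656). Equal radii place H and T the same way about B: H = B + 10.3·n = (56.371, -21.371), T = B − 10.3·n = (45.885, -39.103). Then |DH| = |H − D| = 60.286.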